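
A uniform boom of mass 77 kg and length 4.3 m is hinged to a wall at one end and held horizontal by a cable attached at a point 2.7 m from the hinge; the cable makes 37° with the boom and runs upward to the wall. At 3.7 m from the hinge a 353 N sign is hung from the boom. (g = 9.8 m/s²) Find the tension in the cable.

T ≈ 1800 N

Take torques about the hinge: T sin 37° · 2.7 = 77×9.8×2.15 + 353×3.7 = 2928.5 N·m.
So T = 2928.5 / (0.6018 × 2.7) = 1802.3 N.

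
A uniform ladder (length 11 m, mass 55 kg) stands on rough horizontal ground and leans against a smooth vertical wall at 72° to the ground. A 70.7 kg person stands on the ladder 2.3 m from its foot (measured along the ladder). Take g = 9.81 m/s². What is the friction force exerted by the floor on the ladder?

Torques about the foot: N_wall · 11 sin 72° = 55×9.81×5.5 cos 72° + 70.7×9.81×2.3 cos 72° → N_wall = 134.77 N.
ΣF_x = 0: f_floor = N_wall = 134.77 N.

f ≈ 135 N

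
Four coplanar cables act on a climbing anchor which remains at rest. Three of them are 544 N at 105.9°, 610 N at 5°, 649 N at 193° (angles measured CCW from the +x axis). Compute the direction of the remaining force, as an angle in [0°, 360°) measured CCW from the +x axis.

θ ≈ 292°

Sum the known components: ΣF_x = -173.7 N, ΣF_y = 430.4 N.
For equilibrium the remaining force must supply (−ΣF_x, −ΣF_y) = (173.7, -430.4) N.
Magnitude = √((173.7)² + (-430.4)²) = 464.1 N; direction = atan2(-430.4, 173.7) = 292.0°.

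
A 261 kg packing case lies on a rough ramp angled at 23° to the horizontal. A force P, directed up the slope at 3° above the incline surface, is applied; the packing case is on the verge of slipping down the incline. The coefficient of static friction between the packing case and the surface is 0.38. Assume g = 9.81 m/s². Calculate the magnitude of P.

P ≈ 107 N

On the verge of sliding down the incline, friction equals μN and acts up the slope.
Perpendicular: N + P sin 3° = W cos 23° = 2357 N.
Along incline: P cos 3° + μN = W sin 23° with W sin 23° = 1000 N.
Solving the pair for P and N: P = 107.1 N, N = 2351 N (and f = μN = 893.5 N).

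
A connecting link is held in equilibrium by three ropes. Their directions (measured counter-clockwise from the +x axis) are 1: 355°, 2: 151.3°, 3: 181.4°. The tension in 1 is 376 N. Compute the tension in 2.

T_2 ≈ 83.6 N

Resolve: ΣF_x = 376 cos 355° + T_2 cos 151.3° + T_3 cos 181.4° = 0.
        ΣF_y = 376 sin 355° + T_2 sin 151.3° + T_3 sin 181.4° = 0.
The known terms sum to (374.6, -32.77) N, so -0.8771 T_2 − 0.9997 T_3 = -374.6 and 0.4802 T_2 − 0.0244 T_3 = 32.77.
Solving simultaneously: T_2 = 83.57 N, T_3 = 301.4 N.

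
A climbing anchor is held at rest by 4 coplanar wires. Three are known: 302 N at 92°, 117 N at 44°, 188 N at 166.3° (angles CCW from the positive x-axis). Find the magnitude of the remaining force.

F ≈ 441 N

Sum the known components: ΣF_x = -109 N, ΣF_y = 427.6 N.
For equilibrium the remaining force must supply (−ΣF_x, −ΣF_y) = (109, -427.6) N.
Magnitude = √((109)² + (-427.6)²) = 441.3 N; direction = atan2(-427.6, 109) = 284.3°.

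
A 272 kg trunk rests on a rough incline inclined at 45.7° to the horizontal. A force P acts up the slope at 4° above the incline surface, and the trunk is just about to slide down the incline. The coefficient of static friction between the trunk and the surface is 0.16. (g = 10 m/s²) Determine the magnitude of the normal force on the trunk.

N ≈ 1780 N

On the verge of sliding down the incline, friction equals μN and acts up the slope.
Perpendicular: N + P sin 4° = W cos 45.7° = 1900 N.
Along incline: P cos 4° + μN = W sin 45.7° with W sin 45.7° = 1947 N.
Solving the pair for P and N: P = 1665 N, N = 1784 N (and f = μN = 285.4 N).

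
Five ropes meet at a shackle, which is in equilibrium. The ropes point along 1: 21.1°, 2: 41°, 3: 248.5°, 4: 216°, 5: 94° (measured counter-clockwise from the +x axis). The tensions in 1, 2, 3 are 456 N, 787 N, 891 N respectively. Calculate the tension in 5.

Resolve: ΣF_x = 456 cos 21.1° + 787 cos 41° + 891 cos 248.5° + T_4 cos 216° + T_5 cos 94° = 0.
        ΣF_y = 456 sin 21.1° + 787 sin 41° + 891 sin 248.5° + T_4 sin 216° + T_5 sin 94° = 0.
The known terms sum to (692.8, -148.5) N, so -0.8090 T_4 − 0.0698 T_5 = -692.8 and -0.5878 T_4 + 0.9976 T_5 = 148.5.
Solving simultaneously: T_4 = 802.8 N, T_5 = 621.9 N.

T_5 ≈ 622 N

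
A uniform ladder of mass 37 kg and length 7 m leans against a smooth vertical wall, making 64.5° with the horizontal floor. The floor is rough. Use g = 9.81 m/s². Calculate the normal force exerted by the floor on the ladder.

ΣF_y = 0: N_floor = 37×9.81 = 362.97 N.

N_floor ≈ 363 N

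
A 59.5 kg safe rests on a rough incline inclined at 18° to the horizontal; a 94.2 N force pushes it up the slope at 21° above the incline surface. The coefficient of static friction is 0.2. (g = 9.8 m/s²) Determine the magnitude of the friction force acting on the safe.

f ≈ 92.2 N

Axes along / perpendicular to the incline. W sin 18° = 180.2 N down-slope; W cos 18° = 554.6 N into the surface.
Perpendicular: N = W cos 18° − P sin 21° = 554.6 − 33.76 = 520.8 N.
Along incline: P cos 21° + f = W sin 18° (friction acts up-slope) → f = 180.2 − 87.94 = 92.24 N.
|f| = 92.24 N ≤ μN = 104.2 N, so the safe is indeed static.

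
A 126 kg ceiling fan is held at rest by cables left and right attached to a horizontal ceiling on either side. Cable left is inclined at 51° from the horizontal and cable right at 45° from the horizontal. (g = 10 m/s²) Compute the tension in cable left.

Weight W = 126 × 10 = 1260 N acts straight down.
Horizontal: T_left cos 51° = T_right cos 45°  →  T_right = 0.89 T_left.
Vertical: T_left sin 51° + T_right sin 45° = 1260.
Substituting the horizontal relation into the vertical equation gives 1.406 T_left = 1260, so T_left = 895.9 N.

T_left ≈ 896 N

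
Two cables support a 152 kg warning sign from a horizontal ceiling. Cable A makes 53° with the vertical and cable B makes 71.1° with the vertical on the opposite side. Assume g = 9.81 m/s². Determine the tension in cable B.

T_B ≈ 1440 N

Angles from the horizontal: cable A is 90° − 53° = 37°, cable B is 90° − 71.1° = 18.9°.
Weight W = 152 × 9.81 = 1491 N acts straight down.
Horizontal: T_A cos 37° = T_B cos 18.9°  →  T_A = 1.185 T_B.
Vertical: T_A sin 37° + T_B sin 18.9° = 1491.
Substituting the horizontal relation into the vertical equation gives 1.037 T_B = 1491, so T_B = 1438 N.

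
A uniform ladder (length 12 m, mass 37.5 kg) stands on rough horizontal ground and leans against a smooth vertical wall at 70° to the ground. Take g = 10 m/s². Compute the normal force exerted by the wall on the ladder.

N_wall ≈ 68.2 N

Torques about the foot: N_wall · 12 sin 70° = 37.5×10×6 cos 70° → N_wall = 68.244 N.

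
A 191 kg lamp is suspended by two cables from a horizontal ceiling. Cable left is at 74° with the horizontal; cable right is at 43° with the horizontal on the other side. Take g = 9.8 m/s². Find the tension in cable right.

Weight W = 191 × 9.8 = 1872 N acts straight down.
Horizontal: T_left cos 74° = T_right cos 43°  →  T_left = 2.653 T_right.
Vertical: T_left sin 74° + T_right sin 43° = 1872.
Substituting the horizontal relation into the vertical equation gives 3.233 T_right = 1872, so T_right = 579.1 N.

T_right ≈ 579 N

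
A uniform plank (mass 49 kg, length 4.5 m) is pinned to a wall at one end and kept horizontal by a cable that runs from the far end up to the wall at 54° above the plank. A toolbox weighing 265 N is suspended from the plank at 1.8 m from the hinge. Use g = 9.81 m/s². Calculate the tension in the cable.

T ≈ 428 N

Take torques about the hinge: T sin 54° · 4.5 = 49×9.81×2.25 + 265×1.8 = 1558.6 N·m.
So T = 1558.6 / (0.8090 × 4.5) = 428.11 N.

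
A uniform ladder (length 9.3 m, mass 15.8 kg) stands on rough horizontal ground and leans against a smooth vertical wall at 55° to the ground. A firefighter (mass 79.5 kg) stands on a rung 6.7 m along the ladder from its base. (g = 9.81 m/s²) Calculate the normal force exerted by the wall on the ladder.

Torques about the foot: N_wall · 9.3 sin 55° = 15.8×9.81×4.65 cos 55° + 79.5×9.81×6.7 cos 55° → N_wall = 447.68 N.

N_wall ≈ 448 N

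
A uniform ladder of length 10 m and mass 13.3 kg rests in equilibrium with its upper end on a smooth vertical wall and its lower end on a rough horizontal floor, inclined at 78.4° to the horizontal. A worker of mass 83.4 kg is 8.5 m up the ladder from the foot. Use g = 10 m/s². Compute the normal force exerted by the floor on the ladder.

ΣF_y = 0: N_floor = 13.3×10 + 83.4×10 = 967 N.

N_floor ≈ 967 N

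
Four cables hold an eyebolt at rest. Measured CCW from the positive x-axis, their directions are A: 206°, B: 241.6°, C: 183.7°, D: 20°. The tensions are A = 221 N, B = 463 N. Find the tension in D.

Resolve: ΣF_x = 221 cos 206° + 463 cos 241.6° + T_C cos 183.7° + T_D cos 20° = 0.
        ΣF_y = 221 sin 206° + 463 sin 241.6° + T_C sin 183.7° + T_D sin 20° = 0.
The known terms sum to (-418.8, -504.2) N, so -0.9979 T_C + 0.9397 T_D = 418.8 and -0.0645 T_C + 0.3420 T_D = 504.2.
Solving simultaneously: T_C = 1178 N, T_D = 1696 N.

T_D ≈ 1700 N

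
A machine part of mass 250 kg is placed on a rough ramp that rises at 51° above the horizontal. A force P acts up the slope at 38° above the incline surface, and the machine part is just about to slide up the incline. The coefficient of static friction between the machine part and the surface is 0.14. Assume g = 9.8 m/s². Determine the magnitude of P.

P ≈ 2420 N

On the verge of sliding up the incline, friction equals μN and acts down the slope.
Perpendicular: N + P sin 38° = W cos 51° = 1542 N.
Along incline: P cos 38° = W sin 51° + μN  with W sin 51° = 1904 N.
Solving the pair for P and N: P = 2425 N, N = 48.91 N (and f = μN = 6.848 N).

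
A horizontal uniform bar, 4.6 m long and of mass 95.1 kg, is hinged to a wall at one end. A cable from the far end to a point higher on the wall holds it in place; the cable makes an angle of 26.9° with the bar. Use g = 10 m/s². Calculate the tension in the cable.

T ≈ 1050 N

Take torques about the hinge: T sin 26.9° · 4.6 = 95.1×10×2.3 = 2187.3 N·m.
So T = 2187.3 / (0.4524 × 4.6) = 1051 N.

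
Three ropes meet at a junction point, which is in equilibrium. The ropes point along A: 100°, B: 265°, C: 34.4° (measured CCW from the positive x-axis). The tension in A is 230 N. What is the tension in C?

T_C ≈ 77 N

Resolve: ΣF_x = 230 cos 100° + T_B cos 265° + T_C cos 34.4° = 0.
        ΣF_y = 230 sin 100° + T_B sin 265° + T_C sin 34.4° = 0.
The known terms sum to (-39.94, 226.5) N, so -0.0872 T_B + 0.8251 T_C = 39.94 and -0.9962 T_B + 0.5650 T_C = -226.5.
Solving simultaneously: T_B = 271.1 N, T_C = 77.04 N.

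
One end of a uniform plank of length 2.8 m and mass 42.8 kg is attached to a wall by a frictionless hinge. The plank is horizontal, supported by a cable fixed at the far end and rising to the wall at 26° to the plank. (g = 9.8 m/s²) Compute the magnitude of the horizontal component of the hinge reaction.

Take torques about the hinge: T sin 26° · 2.8 = 42.8×9.8×1.4 = 587.22 N·m.
So T = 587.22 / (0.4384 × 2.8) = 478.41 N.
ΣF_x = 0: H_x = T cos 26° = 429.99 N.

H_x ≈ 430 N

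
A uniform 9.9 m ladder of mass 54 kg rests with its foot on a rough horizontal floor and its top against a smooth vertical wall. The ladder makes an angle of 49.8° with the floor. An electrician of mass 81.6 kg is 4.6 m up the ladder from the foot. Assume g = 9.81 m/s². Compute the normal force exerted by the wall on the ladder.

N_wall ≈ 538 N

Torques about the foot: N_wall · 9.9 sin 49.8° = 54×9.81×4.95 cos 49.8° + 81.6×9.81×4.6 cos 49.8° → N_wall = 538.15 N.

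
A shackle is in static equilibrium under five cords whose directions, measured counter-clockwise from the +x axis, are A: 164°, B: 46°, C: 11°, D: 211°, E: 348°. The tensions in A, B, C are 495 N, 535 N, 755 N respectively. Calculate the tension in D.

Resolve: ΣF_x = 495 cos 164° + 535 cos 46° + 755 cos 11° + T_D cos 211° + T_E cos 348° = 0.
        ΣF_y = 495 sin 164° + 535 sin 46° + 755 sin 11° + T_D sin 211° + T_E sin 348° = 0.
The known terms sum to (636.9, 665.3) N, so -0.8572 T_D + 0.9781 T_E = -636.9 and -0.5150 T_D − 0.2079 T_E = -665.3.
Solving simultaneously: T_D = 1148 N, T_E = 355.2 N.

T_D ≈ 1150 N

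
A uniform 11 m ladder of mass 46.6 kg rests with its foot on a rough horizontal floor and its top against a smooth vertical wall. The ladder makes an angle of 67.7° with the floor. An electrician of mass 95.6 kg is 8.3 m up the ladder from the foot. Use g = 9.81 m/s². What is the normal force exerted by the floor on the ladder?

N_floor ≈ 1390 N

ΣF_y = 0: N_floor = 46.6×9.81 + 95.6×9.81 = 1395 N.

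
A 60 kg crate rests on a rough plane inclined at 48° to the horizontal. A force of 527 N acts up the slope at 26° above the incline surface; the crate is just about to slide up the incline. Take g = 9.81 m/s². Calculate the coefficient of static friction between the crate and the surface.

μ ≈ 0.223

On the verge of sliding up the incline, friction is at its maximum μN and acts down the slope.
Perpendicular to incline: N = W cos 48° − P sin 26° = 393.9 − 231 = 162.8 N.
Along incline: P cos 26° − μN = W sin 48° → μ = −(W sin 48° − P cos 26°) / N = 0.2226.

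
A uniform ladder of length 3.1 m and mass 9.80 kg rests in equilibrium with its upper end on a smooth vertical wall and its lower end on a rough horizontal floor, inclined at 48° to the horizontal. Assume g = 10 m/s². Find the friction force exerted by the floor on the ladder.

f ≈ 44.1 N

Torques about the foot: N_wall · 3.1 sin 48° = 9.80×10×1.55 cos 48° → N_wall = 44.12 N.
ΣF_x = 0: f_floor = N_wall = 44.12 N.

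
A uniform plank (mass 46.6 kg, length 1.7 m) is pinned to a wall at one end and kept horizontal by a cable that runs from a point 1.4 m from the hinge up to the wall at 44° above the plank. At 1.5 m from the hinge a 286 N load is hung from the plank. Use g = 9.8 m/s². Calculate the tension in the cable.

T ≈ 840 N

Take torques about the hinge: T sin 44° · 1.4 = 46.6×9.8×0.85 + 286×1.5 = 817.18 N·m.
So T = 817.18 / (0.6947 × 1.4) = 840.27 N.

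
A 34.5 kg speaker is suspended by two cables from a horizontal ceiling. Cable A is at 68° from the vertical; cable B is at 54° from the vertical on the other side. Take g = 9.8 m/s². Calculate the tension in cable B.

T_B ≈ 370 N

Angles from the horizontal: cable A is 90° − 68° = 22°, cable B is 90° − 54° = 36°.
Weight W = 34.5 × 9.8 = 338.1 N acts straight down.
Horizontal: T_A cos 22° = T_B cos 36°  →  T_A = 0.8726 T_B.
Vertical: T_A sin 22° + T_B sin 36° = 338.1.
Substituting the horizontal relation into the vertical equation gives 0.9146 T_B = 338.1, so T_B = 369.6 N.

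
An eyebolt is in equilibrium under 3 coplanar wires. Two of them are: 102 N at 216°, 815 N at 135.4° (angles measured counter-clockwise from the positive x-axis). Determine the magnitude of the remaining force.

Sum the known components: ΣF_x = -662.8 N, ΣF_y = 512.3 N.
For equilibrium the remaining force must supply (−ΣF_x, −ΣF_y) = (662.8, -512.3) N.
Magnitude = √((662.8)² + (-512.3)²) = 837.7 N; direction = atan2(-512.3, 662.8) = 322.3°.

F ≈ 838 N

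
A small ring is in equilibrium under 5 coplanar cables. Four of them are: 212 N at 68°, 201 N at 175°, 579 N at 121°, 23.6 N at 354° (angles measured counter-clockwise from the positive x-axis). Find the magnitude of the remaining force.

F ≈ 811 N

Sum the known components: ΣF_x = -395.6 N, ΣF_y = 707.9 N.
For equilibrium the remaining force must supply (−ΣF_x, −ΣF_y) = (395.6, -707.9) N.
Magnitude = √((395.6)² + (-707.9)²) = 810.9 N; direction = atan2(-707.9, 395.6) = 299.2°.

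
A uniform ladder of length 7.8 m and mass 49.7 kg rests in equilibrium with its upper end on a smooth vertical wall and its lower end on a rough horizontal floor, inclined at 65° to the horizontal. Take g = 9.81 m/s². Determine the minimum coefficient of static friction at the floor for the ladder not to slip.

μ_min ≈ 0.233

ΣF_y = 0: N_floor = 49.7×9.81 = 487.56 N.
Torques about the foot: N_wall · 7.8 sin 65° = 49.7×9.81×3.9 cos 65° → N_wall = 113.68 N.
ΣF_x = 0: f_floor = N_wall = 113.68 N.
μ_min = f_floor / N_floor = 113.68 / 487.56 = 0.2332.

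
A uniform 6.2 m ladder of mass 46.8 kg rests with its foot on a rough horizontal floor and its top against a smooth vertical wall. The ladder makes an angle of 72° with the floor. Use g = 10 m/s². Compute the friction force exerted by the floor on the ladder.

f ≈ 76 N

Torques about the foot: N_wall · 6.2 sin 72° = 46.8×10×3.1 cos 72° → N_wall = 76.031 N.
ΣF_x = 0: f_floor = N_wall = 76.031 N.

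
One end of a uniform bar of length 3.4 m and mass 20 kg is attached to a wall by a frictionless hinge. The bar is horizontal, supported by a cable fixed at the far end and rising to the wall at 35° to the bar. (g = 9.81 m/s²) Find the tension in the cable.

Take torques about the hinge: T sin 35° · 3.4 = 20×9.81×1.7 = 333.54 N·m.
So T = 333.54 / (0.5736 × 3.4) = 171.03 N.

T ≈ 171 N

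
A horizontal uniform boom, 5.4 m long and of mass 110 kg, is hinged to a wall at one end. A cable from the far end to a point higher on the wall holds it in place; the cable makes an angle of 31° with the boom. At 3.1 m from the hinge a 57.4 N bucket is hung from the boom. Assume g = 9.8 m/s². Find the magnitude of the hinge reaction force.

|H| ≈ 1110 N

Take torques about the hinge: T sin 31° · 5.4 = 110×9.8×2.7 + 57.4×3.1 = 3088.5 N·m.
So T = 3088.5 / (0.5150 × 5.4) = 1110.5 N.
ΣF_x = 0: H_x = T cos 31° = 951.89 N.
ΣF_y = 0: H_y = (110×9.8 + 57.4) − T sin 31° = 1135.4 − 571.95 = 563.45 N.
|H| = √(H_x² + H_y²) = √((951.89)² + (563.45)²) = 1106.1 N.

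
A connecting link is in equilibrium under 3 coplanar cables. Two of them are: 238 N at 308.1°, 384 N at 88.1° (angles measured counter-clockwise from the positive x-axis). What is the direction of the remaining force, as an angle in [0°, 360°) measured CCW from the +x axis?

θ ≈ 231°

Sum the known components: ΣF_x = 159.6 N, ΣF_y = 196.5 N.
For equilibrium the remaining force must supply (−ΣF_x, −ΣF_y) = (-159.6, -196.5) N.
Magnitude = √((-159.6)² + (-196.5)²) = 253.1 N; direction = atan2(-196.5, -159.6) = 230.9°.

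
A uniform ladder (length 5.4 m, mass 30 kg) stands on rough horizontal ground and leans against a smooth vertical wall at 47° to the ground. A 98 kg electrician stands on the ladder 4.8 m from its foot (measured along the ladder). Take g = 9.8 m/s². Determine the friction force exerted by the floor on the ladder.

f ≈ 933 N

Torques about the foot: N_wall · 5.4 sin 47° = 30×9.8×2.7 cos 47° + 98×9.8×4.8 cos 47° → N_wall = 933.16 N.
ΣF_x = 0: f_floor = N_wall = 933.16 N.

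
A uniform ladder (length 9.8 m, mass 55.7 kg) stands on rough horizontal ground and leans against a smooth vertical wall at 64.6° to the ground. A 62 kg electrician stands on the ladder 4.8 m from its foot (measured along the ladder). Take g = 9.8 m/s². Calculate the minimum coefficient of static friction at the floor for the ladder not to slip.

ΣF_y = 0: N_floor = 55.7×9.8 + 62×9.8 = 1153.5 N.
Torques about the foot: N_wall · 9.8 sin 64.6° = 55.7×9.8×4.9 cos 64.6° + 62×9.8×4.8 cos 64.6° → N_wall = 270.91 N.
ΣF_x = 0: f_floor = N_wall = 270.91 N.
μ_min = f_floor / N_floor = 270.91 / 1153.5 = 0.2349.

μ_min ≈ 0.235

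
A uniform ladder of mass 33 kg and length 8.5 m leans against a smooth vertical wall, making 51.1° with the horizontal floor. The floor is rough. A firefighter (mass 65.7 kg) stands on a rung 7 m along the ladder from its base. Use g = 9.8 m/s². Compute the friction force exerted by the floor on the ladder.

f ≈ 558 N

Torques about the foot: N_wall · 8.5 sin 51.1° = 33×9.8×4.25 cos 51.1° + 65.7×9.8×7 cos 51.1° → N_wall = 558.32 N.
ΣF_x = 0: f_floor = N_wall = 558.32 N.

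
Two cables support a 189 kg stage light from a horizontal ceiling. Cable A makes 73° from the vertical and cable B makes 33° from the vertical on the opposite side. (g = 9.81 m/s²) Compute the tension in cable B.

T_B ≈ 1840 N

Angles from the horizontal: cable A is 90° − 73° = 17°, cable B is 90° − 33° = 57°.
Weight W = 189 × 9.81 = 1854 N acts straight down.
Horizontal: T_A cos 17° = T_B cos 57°  →  T_A = 0.5695 T_B.
Vertical: T_A sin 17° + T_B sin 57° = 1854.
Substituting the horizontal relation into the vertical equation gives 1.005 T_B = 1854, so T_B = 1845 N.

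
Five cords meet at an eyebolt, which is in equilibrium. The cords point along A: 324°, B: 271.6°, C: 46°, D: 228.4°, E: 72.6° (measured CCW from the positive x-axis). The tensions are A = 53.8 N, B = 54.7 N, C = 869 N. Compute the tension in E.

T_E ≈ 311 N

Resolve: ΣF_x = 53.8 cos 324° + 54.7 cos 271.6° + 869 cos 46° + T_D cos 228.4° + T_E cos 72.6° = 0.
        ΣF_y = 53.8 sin 324° + 54.7 sin 271.6° + 869 sin 46° + T_D sin 228.4° + T_E sin 72.6° = 0.
The known terms sum to (648.7, 538.8) N, so -0.6639 T_D + 0.2990 T_E = -648.7 and -0.7478 T_D + 0.9542 T_E = -538.8.
Solving simultaneously: T_D = 1117 N, T_E = 310.7 N.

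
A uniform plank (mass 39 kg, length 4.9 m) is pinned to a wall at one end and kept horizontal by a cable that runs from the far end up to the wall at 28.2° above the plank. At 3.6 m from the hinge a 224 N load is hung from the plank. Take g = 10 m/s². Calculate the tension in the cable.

Take torques about the hinge: T sin 28.2° · 4.9 = 39×10×2.45 + 224×3.6 = 1761.9 N·m.
So T = 1761.9 / (0.4726 × 4.9) = 760.92 N.

T ≈ 761 N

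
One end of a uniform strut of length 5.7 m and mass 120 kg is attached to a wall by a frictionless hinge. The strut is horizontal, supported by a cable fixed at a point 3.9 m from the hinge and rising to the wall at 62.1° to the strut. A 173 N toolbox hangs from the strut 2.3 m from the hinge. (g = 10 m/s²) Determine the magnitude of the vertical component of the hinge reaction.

|H_y| ≈ 394 N

Take torques about the hinge: T sin 62.1° · 3.9 = 120×10×2.85 + 173×2.3 = 3817.9 N·m.
So T = 3817.9 / (0.8838 × 3.9) = 1107.7 N.
ΣF_y = 0: H_y = (120×10 + 173) − T sin 62.1° = 1373 − 978.95 = 394.05 N.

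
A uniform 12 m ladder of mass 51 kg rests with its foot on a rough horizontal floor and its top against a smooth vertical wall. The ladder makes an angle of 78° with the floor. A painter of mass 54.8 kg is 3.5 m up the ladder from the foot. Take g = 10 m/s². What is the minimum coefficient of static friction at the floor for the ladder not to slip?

μ_min ≈ 0.0833

ΣF_y = 0: N_floor = 51×10 + 54.8×10 = 1058 N.
Torques about the foot: N_wall · 12 sin 78° = 51×10×6 cos 78° + 54.8×10×3.5 cos 78° → N_wall = 88.176 N.
ΣF_x = 0: f_floor = N_wall = 88.176 N.
μ_min = f_floor / N_floor = 88.176 / 1058 = 0.08334.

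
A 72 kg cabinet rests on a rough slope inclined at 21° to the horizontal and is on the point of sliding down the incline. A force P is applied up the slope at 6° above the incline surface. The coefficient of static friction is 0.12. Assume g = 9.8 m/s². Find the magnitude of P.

P ≈ 177 N

On the verge of sliding down the incline, friction equals μN and acts up the slope.
Perpendicular: N + P sin 6° = W cos 21° = 658.7 N.
Along incline: P cos 6° + μN = W sin 21° with W sin 21° = 252.9 N.
Solving the pair for P and N: P = 177 N, N = 640.2 N (and f = μN = 76.83 N).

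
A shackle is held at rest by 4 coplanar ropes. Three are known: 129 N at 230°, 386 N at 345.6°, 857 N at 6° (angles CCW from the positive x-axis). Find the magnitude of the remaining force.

Sum the known components: ΣF_x = 1143 N, ΣF_y = -105.2 N.
For equilibrium the remaining force must supply (−ΣF_x, −ΣF_y) = (-1143, 105.2) N.
Magnitude = √((-1143)² + (105.2)²) = 1148 N; direction = atan2(105.2, -1143) = 174.7°.

F ≈ 1150 N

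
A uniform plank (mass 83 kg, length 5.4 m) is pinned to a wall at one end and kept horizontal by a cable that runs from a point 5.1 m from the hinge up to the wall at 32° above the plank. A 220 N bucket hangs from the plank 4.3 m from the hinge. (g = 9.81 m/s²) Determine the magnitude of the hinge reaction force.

Take torques about the hinge: T sin 32° · 5.1 = 83×9.81×2.7 + 220×4.3 = 3144.4 N·m.
So T = 3144.4 / (0.5299 × 5.1) = 1163.5 N.
ΣF_x = 0: H_x = T cos 32° = 986.69 N.
ΣF_y = 0: H_y = (83×9.81 + 220) − T sin 32° = 1034.2 − 616.55 = 417.68 N.
|H| = √(H_x² + H_y²) = √((986.69)² + (417.68)²) = 1071.5 N.

|H| ≈ 1070 N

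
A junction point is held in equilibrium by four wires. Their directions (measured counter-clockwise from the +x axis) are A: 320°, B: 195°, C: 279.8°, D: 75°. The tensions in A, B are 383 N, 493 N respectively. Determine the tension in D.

T_D ≈ 581 N

Resolve: ΣF_x = 383 cos 320° + 493 cos 195° + T_C cos 279.8° + T_D cos 75° = 0.
        ΣF_y = 383 sin 320° + 493 sin 195° + T_C sin 279.8° + T_D sin 75° = 0.
The known terms sum to (-182.8, -373.8) N, so 0.1702 T_C + 0.2588 T_D = 182.8 and -0.9854 T_C + 0.9659 T_D = 373.8.
Solving simultaneously: T_C = 190.3 N, T_D = 581.1 N.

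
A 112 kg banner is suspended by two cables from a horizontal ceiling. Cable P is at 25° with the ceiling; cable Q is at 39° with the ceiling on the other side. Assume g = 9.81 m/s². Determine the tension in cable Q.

T_Q ≈ 1110 N

Weight W = 112 × 9.81 = 1099 N acts straight down.
Horizontal: T_P cos 25° = T_Q cos 39°  →  T_P = 0.8575 T_Q.
Vertical: T_P sin 25° + T_Q sin 39° = 1099.
Substituting the horizontal relation into the vertical equation gives 0.9917 T_Q = 1099, so T_Q = 1108 N.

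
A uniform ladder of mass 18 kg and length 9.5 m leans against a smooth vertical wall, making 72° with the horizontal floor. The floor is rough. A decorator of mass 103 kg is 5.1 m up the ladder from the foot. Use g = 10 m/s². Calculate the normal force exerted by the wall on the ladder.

Torques about the foot: N_wall · 9.5 sin 72° = 18×10×4.75 cos 72° + 103×10×5.1 cos 72° → N_wall = 208.91 N.

N_wall ≈ 209 N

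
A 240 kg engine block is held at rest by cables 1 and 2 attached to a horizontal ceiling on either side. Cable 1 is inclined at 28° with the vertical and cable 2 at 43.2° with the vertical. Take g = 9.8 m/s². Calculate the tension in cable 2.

T_2 ≈ 1170 N

Angles from the horizontal: cable 1 is 90° − 28° = 62°, cable 2 is 90° − 43.2° = 46.8°.
Weight W = 240 × 9.8 = 2352 N acts straight down.
Horizontal: T_1 cos 62° = T_2 cos 46.8°  →  T_1 = 1.458 T_2.
Vertical: T_1 sin 62° + T_2 sin 46.8° = 2352.
Substituting the horizontal relation into the vertical equation gives 2.016 T_2 = 2352, so T_2 = 1166 N.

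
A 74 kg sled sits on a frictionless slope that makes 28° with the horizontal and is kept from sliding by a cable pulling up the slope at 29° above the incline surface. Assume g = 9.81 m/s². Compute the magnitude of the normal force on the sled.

Take axes along and perpendicular to the incline. Weight components: W sin 28° = 340.8 N down-slope, W cos 28° = 641 N into the surface.
Along incline: T cos 29° = W sin 28° → T = 389.7 N.
Perpendicular: N = W cos 28° − T sin 29° = 452.1 N.

N ≈ 452 N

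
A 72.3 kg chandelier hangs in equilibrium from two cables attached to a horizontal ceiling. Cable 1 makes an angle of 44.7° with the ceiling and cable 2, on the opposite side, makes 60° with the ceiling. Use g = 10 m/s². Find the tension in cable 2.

T_2 ≈ 531 N

Weight W = 72.3 × 10 = 723 N acts straight down.
Horizontal: T_1 cos 44.7° = T_2 cos 60°  →  T_1 = 0.7034 T_2.
Vertical: T_1 sin 44.7° + T_2 sin 60° = 723.
Substituting the horizontal relation into the vertical equation gives 1.361 T_2 = 723, so T_2 = 531.3 N.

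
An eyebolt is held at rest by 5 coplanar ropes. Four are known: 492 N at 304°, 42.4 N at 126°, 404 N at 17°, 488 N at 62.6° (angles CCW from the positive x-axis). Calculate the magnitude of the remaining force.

Sum the known components: ΣF_x = 861.1 N, ΣF_y = 177.8 N.
For equilibrium the remaining force must supply (−ΣF_x, −ΣF_y) = (-861.1, -177.8) N.
Magnitude = √((-861.1)² + (-177.8)²) = 879.3 N; direction = atan2(-177.8, -861.1) = 191.7°.

F ≈ 879 N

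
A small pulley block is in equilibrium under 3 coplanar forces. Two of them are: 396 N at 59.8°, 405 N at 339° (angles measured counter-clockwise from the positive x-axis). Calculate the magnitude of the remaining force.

F ≈ 610 N

Sum the known components: ΣF_x = 577.3 N, ΣF_y = 197.1 N.
For equilibrium the remaining force must supply (−ΣF_x, −ΣF_y) = (-577.3, -197.1) N.
Magnitude = √((-577.3)² + (-197.1)²) = 610 N; direction = atan2(-197.1, -577.3) = 198.9°.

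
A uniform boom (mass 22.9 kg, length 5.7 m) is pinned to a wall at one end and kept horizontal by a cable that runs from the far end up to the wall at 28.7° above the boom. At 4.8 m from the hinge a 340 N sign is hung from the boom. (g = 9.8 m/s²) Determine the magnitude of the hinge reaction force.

Take torques about the hinge: T sin 28.7° · 5.7 = 22.9×9.8×2.85 + 340×4.8 = 2271.6 N·m.
So T = 2271.6 / (0.4802 × 5.7) = 829.88 N.
ΣF_x = 0: H_x = T cos 28.7° = 727.92 N.
ΣF_y = 0: H_y = (22.9×9.8 + 340) − T sin 28.7° = 564.42 − 398.53 = 165.89 N.
|H| = √(H_x² + H_y²) = √((727.92)² + (165.89)²) = 746.59 N.

|H| ≈ 747 N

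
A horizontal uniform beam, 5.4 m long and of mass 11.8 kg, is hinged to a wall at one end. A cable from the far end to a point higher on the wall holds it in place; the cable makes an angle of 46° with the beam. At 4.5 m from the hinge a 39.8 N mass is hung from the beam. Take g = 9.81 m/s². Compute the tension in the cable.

Take torques about the hinge: T sin 46° · 5.4 = 11.8×9.81×2.7 + 39.8×4.5 = 491.65 N·m.
So T = 491.65 / (0.7193 × 5.4) = 126.57 N.

T ≈ 127 N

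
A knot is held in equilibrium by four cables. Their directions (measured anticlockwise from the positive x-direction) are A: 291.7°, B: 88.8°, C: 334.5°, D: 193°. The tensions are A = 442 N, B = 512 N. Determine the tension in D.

Resolve: ΣF_x = 442 cos 291.7° + 512 cos 88.8° + T_C cos 334.5° + T_D cos 193° = 0.
        ΣF_y = 442 sin 291.7° + 512 sin 88.8° + T_C sin 334.5° + T_D sin 193° = 0.
The known terms sum to (174.2, 101.2) N, so 0.9026 T_C − 0.9744 T_D = -174.2 and -0.4305 T_C − 0.2250 T_D = -101.2.
Solving simultaneously: T_C = 95.49 N, T_D = 267.2 N.

T_D ≈ 267 N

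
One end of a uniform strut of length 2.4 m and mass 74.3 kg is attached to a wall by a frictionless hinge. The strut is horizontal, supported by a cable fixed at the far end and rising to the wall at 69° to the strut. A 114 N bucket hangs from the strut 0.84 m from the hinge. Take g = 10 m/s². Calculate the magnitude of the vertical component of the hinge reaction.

Take torques about the hinge: T sin 69° · 2.4 = 74.3×10×1.2 + 114×0.84 = 987.36 N·m.
So T = 987.36 / (0.9336 × 2.4) = 440.67 N.
ΣF_y = 0: H_y = (74.3×10 + 114) − T sin 69° = 857 − 411.4 = 445.6 N.

|H_y| ≈ 446 N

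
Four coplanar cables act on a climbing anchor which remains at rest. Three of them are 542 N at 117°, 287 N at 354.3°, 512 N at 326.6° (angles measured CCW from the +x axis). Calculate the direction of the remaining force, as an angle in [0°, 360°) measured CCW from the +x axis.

θ ≈ 200°

Sum the known components: ΣF_x = 467 N, ΣF_y = 172.6 N.
For equilibrium the remaining force must supply (−ΣF_x, −ΣF_y) = (-467, -172.6) N.
Magnitude = √((-467)² + (-172.6)²) = 497.8 N; direction = atan2(-172.6, -467) = 200.3°.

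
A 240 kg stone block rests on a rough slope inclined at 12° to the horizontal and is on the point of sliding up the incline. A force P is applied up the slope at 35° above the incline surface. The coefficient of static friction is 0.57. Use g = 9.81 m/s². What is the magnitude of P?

On the verge of sliding up the incline, friction equals μN and acts down the slope.
Perpendicular: N + P sin 35° = W cos 12° = 2303 N.
Along incline: P cos 35° = W sin 12° + μN  with W sin 12° = 489.5 N.
Solving the pair for P and N: P = 1572 N, N = 1401 N (and f = μN = 798.6 N).

P ≈ 1570 N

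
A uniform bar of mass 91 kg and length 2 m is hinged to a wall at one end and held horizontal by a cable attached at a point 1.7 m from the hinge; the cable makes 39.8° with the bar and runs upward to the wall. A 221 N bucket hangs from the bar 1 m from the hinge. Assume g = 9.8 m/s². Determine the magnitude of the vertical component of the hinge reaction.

|H_y| ≈ 458 N

Take torques about the hinge: T sin 39.8° · 1.7 = 91×9.8×1 + 221×1 = 1112.8 N·m.
So T = 1112.8 / (0.6401 × 1.7) = 1022.6 N.
ΣF_y = 0: H_y = (91×9.8 + 221) − T sin 39.8° = 1112.8 − 654.59 = 458.21 N.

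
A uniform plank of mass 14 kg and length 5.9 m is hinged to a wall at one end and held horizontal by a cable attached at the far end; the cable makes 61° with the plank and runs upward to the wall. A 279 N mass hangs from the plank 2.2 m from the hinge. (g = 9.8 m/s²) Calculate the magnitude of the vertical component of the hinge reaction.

|H_y| ≈ 244 N

Take torques about the hinge: T sin 61° · 5.9 = 14×9.8×2.95 + 279×2.2 = 1018.5 N·m.
So T = 1018.5 / (0.8746 × 5.9) = 197.38 N.
ΣF_y = 0: H_y = (14×9.8 + 279) − T sin 61° = 416.2 − 172.63 = 243.57 N.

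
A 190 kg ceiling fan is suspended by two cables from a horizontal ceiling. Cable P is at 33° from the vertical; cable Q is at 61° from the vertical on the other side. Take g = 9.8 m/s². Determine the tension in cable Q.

Angles from the horizontal: cable P is 90° − 33° = 57°, cable Q is 90° − 61° = 29°.
Weight W = 190 × 9.8 = 1862 N acts straight down.
Horizontal: T_P cos 57° = T_Q cos 29°  →  T_P = 1.606 T_Q.
Vertical: T_P sin 57° + T_Q sin 29° = 1862.
Substituting the horizontal relation into the vertical equation gives 1.832 T_Q = 1862, so T_Q = 1017 N.

T_Q ≈ 1020 N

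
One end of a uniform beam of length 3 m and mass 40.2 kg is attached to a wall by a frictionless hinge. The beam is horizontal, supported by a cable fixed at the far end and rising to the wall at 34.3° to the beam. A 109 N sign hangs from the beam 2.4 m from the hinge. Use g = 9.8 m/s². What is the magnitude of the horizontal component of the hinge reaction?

Take torques about the hinge: T sin 34.3° · 3 = 40.2×9.8×1.5 + 109×2.4 = 852.54 N·m.
So T = 852.54 / (0.5635 × 3) = 504.29 N.
ΣF_x = 0: H_x = T cos 34.3° = 416.59 N.

H_x ≈ 417 N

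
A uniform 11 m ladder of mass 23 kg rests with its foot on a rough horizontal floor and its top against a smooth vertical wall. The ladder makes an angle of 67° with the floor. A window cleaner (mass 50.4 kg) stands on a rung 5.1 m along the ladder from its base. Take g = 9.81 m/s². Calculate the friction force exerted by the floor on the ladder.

Torques about the foot: N_wall · 11 sin 67° = 23×9.81×5.5 cos 67° + 50.4×9.81×5.1 cos 67° → N_wall = 145.19 N.
ΣF_x = 0: f_floor = N_wall = 145.19 N.

f ≈ 145 N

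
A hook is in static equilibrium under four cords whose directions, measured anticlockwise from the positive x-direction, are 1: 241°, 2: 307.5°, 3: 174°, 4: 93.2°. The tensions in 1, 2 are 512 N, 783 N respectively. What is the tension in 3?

T_3 ≈ 171 N

Resolve: ΣF_x = 512 cos 241° + 783 cos 307.5° + T_3 cos 174° + T_4 cos 93.2° = 0.
        ΣF_y = 512 sin 241° + 783 sin 307.5° + T_3 sin 174° + T_4 sin 93.2° = 0.
The known terms sum to (228.4, -1069) N, so -0.9945 T_3 − 0.0558 T_4 = -228.4 and 0.1045 T_3 + 0.9984 T_4 = 1069.
Solving simultaneously: T_3 = 170.6 N, T_4 = 1053 N.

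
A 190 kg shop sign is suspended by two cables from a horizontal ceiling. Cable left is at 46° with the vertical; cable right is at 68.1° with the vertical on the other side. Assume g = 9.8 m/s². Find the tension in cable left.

Angles from the horizontal: cable left is 90° − 46° = 44°, cable right is 90° − 68.1° = 21.9°.
Weight W = 190 × 9.8 = 1862 N acts straight down.
Horizontal: T_left cos 44° = T_right cos 21.9°  →  T_right = 0.7753 T_left.
Vertical: T_left sin 44° + T_right sin 21.9° = 1862.
Substituting the horizontal relation into the vertical equation gives 0.9838 T_left = 1862, so T_left = 1893 N.

T_left ≈ 1890 N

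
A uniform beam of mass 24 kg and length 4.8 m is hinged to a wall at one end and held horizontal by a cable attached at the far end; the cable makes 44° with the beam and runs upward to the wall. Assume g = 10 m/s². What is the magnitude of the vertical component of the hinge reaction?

Take torques about the hinge: T sin 44° · 4.8 = 24×10×2.4 = 576 N·m.
So T = 576 / (0.6947 × 4.8) = 172.75 N.
ΣF_y = 0: H_y = (24×10) − T sin 44° = 240 − 120 = 120 N.

|H_y| ≈ 120 N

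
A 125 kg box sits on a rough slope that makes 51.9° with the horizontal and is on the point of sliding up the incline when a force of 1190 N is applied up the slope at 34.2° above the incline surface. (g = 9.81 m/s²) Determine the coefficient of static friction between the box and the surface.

On the verge of sliding up the incline, friction is at its maximum μN and acts down the slope.
Perpendicular to incline: N = W cos 51.9° − P sin 34.2° = 756.6 − 668.9 = 87.76 N.
Along incline: P cos 34.2° − μN = W sin 51.9° → μ = −(W sin 51.9° − P cos 34.2°) / N = 0.2193.

μ ≈ 0.219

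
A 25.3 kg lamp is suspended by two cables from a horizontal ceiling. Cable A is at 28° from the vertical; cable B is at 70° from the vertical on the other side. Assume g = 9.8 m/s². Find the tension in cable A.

T_A ≈ 235 N

Angles from the horizontal: cable A is 90° − 28° = 62°, cable B is 90° − 70° = 20°.
Weight W = 25.3 × 9.8 = 247.9 N acts straight down.
Horizontal: T_A cos 62° = T_B cos 20°  →  T_B = 0.4996 T_A.
Vertical: T_A sin 62° + T_B sin 20° = 247.9.
Substituting the horizontal relation into the vertical equation gives 1.054 T_A = 247.9, so T_A = 235.3 N.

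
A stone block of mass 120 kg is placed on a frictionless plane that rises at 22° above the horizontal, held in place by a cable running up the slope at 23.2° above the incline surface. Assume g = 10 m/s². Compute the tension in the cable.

Take axes along and perpendicular to the incline. Weight components: W sin 22° = 449.5 N down-slope, W cos 22° = 1113 N into the surface.
Along incline: T cos 23.2° = W sin 22° → T = 489.1 N.
Perpendicular: N = W cos 22° − T sin 23.2° = 920 N.

T ≈ 489 N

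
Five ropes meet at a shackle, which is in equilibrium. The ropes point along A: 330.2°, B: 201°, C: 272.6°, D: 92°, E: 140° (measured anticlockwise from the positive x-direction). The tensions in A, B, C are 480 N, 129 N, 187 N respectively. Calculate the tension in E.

Resolve: ΣF_x = 480 cos 330.2° + 129 cos 201° + 187 cos 272.6° + T_D cos 92° + T_E cos 140° = 0.
        ΣF_y = 480 sin 330.2° + 129 sin 201° + 187 sin 272.6° + T_D sin 92° + T_E sin 140° = 0.
The known terms sum to (304.6, -471.6) N, so -0.0349 T_D − 0.7660 T_E = -304.6 and 0.9994 T_D + 0.6428 T_E = 471.6.
Solving simultaneously: T_D = 222.7 N, T_E = 387.5 N.

T_E ≈ 387 N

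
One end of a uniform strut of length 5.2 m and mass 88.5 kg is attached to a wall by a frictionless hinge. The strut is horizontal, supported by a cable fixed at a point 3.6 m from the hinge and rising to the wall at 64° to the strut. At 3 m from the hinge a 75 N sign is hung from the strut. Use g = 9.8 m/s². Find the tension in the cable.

T ≈ 766 N

Take torques about the hinge: T sin 64° · 3.6 = 88.5×9.8×2.6 + 75×3 = 2480 N·m.
So T = 2480 / (0.8988 × 3.6) = 766.45 N.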